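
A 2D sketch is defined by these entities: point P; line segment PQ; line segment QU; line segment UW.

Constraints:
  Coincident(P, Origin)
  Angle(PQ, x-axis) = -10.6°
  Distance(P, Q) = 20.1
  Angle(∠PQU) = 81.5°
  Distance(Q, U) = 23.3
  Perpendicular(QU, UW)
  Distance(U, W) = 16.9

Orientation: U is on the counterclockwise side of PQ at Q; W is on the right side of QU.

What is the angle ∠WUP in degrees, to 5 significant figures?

134.36°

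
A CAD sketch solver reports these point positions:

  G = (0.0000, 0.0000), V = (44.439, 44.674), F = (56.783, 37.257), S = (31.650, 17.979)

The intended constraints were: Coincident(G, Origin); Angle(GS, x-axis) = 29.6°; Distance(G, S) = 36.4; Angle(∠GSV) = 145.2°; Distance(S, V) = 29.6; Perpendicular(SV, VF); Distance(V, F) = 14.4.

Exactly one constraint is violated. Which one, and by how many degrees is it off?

Perpendicular(SV, VF) — off by 5.40°.

G = (0.00, 0.00) ✓; GS at 29.60° ✓; |GS| = 36.40 ✓; ∠GSV = 145.2° ✓; |SV| = 29.60 ✓; ∠(SV, VF) = 95.40° ✗; |VF| = 14.40 ✓.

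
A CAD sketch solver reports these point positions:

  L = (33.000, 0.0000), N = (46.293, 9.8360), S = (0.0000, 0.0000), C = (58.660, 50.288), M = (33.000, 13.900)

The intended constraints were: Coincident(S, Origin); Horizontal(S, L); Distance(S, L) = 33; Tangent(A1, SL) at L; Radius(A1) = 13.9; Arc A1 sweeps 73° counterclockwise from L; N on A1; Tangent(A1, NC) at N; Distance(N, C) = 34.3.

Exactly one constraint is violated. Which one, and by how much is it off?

Distance(N, C) = 34.3 — off by 8.00.

S = (0.00, 0.00) ✓; S.y = 0.00, L.y = 0.00 ✓; |SL| = 33.00 ✓; ∠(ML, LS) = 90.00° ✓; |ML| = 13.90 ✓; bearing(M→N) − bearing(M→L) = 73.00° ✓; |MN| = 13.90 ✓; ∠(MN, NC) = 90.00° ✓; |NC| = 42.30 ✗.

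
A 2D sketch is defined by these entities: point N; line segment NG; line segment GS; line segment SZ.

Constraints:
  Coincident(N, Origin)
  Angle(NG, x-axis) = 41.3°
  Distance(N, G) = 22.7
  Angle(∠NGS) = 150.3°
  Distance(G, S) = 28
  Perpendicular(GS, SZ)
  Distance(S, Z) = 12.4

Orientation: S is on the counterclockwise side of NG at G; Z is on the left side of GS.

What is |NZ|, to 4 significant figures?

47.73

N is at the origin; NG runs at 41.3° with length 22.7, so G = 22.7·(cos 41.3°, sin 41.3°) = (17.05, 14.98). ∠NGS = 150.3°, so GS runs at 41.3° + (180° − 150.3°) = 71.00° from the x-axis; with |GS| = 28.0, S = G + 28.0·(cos 71.00°, sin 71.00°) = (26.17, 41.46). GS is perpendicular to SZ; with |SZ| = 12.4 on the left of GS, Z = S + 12.4·(-0.9455, 0.3256) = (14.45, 45.49). Then |NZ| = |Z − N| = 47.73.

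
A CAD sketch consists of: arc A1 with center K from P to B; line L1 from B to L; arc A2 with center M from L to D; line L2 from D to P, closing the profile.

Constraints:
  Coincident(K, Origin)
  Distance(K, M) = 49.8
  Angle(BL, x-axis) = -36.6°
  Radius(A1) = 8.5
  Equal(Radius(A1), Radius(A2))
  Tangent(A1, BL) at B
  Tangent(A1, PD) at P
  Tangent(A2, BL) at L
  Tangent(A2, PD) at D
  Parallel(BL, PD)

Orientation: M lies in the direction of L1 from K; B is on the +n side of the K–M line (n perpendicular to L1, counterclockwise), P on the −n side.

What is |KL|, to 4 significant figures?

50.52

The slot axis is L1's direction at -36.6°, so u = (cos -36.6°, sin -36.6°) = (0.8028, -0.5962) and n = (−sin -36.6°, cos -36.6°) = (0.5962, 0.8028). K is at the origin and M lies 49.8 along u from K, so M = 49.8·u = (39.98, -29.69). Tangency of A1 to both parallel lines with radius 8.5 puts B and P at K ± 8.5·n: B = (5.068, 6.824), P = (-5.068, -6.824). Equal radii place L and D the same way about M: L = M + 8.5·n = (45.05, -22.87), D = M − 8.5·n = (34.91, -36.52). Then |KL| = |L − K| = 50.52.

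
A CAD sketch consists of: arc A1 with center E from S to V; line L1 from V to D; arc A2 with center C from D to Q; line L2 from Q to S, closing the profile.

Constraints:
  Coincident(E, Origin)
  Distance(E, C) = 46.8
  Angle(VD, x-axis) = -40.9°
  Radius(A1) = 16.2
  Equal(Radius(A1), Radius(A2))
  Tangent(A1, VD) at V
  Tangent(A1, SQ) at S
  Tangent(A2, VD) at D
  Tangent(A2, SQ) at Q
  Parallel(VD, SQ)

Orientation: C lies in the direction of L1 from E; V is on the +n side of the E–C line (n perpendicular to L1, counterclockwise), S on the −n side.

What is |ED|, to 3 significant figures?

49.5

The slot axis is L1's direction at -40.9°, so u = (cos -40.9°, sin -40.9°) = (0.756, -0.655) and n = (−sin -40.9°, cos -40.9°) = (0.655, 0.756). E is at the origin and C lies 46.8 along u from E, so C = 46.8·u = (35.4, -30.6). Tangency of A1 to both parallel lines with radius 16.2 puts V and S at E ± 16.2·n: V = (10.6, 12.2), S = (-10.6, -12.2). Equal radii place D and Q the same way about C: D = C + 16.2·n = (46.0, -18.4), Q = C − 16.2·n = (24.8, -42.9). Then |ED| = |D − E| = 49.5.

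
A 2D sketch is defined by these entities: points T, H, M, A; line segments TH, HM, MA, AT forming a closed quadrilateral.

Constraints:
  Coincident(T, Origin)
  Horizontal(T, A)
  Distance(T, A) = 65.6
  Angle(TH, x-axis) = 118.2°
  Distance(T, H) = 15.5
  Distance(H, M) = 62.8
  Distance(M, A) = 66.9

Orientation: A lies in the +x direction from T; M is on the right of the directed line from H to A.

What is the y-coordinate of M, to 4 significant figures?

-44.71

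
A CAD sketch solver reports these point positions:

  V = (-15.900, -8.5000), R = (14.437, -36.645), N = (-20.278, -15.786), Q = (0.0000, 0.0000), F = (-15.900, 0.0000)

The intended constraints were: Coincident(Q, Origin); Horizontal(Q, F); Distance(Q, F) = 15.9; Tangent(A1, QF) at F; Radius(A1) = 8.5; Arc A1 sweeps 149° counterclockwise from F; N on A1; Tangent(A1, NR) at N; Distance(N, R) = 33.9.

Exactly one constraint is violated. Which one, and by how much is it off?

Distance(N, R) = 33.9 — off by 6.60.

Q = (0.00, 0.00) ✓; Q.y = 0.00, F.y = 0.00 ✓; |QF| = 15.90 ✓; ∠(VF, FQ) = 90.00° ✓; |VF| = 8.500 ✓; bearing(V→N) − bearing(V→F) = 149.0° ✓; |VN| = 8.500 ✓; ∠(VN, NR) = 90.00° ✓; |NR| = 40.50 ✗.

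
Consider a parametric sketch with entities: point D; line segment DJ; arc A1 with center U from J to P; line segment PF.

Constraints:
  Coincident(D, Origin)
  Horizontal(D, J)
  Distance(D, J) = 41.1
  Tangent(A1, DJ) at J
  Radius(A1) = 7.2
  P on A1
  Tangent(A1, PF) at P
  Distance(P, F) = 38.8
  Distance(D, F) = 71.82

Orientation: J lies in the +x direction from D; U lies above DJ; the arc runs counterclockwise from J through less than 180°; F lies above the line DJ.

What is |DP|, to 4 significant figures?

48.40

Checks: |UP| = 7.200 ✓; ∠(UP, PF) = 90.00° ✓; |PF| = 38.80 ✓; |DF| = 71.82 ✓.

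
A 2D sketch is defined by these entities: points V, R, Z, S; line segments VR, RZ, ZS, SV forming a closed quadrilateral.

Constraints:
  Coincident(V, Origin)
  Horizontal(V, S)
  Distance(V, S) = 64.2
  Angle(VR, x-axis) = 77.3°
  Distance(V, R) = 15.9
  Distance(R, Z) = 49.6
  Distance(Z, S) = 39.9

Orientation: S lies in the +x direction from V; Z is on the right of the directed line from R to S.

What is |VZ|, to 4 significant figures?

40.92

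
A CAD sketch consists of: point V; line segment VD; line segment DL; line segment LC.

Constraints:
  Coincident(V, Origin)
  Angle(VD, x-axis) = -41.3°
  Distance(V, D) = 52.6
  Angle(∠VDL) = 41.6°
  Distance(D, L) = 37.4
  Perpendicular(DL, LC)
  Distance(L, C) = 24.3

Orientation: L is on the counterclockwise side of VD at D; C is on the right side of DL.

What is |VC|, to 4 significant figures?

59.25

∠VDL = 41.6°, so DL runs at -41.3° + (180° − 41.6°) = 97.10° from the x-axis; with |DL| = 37.4, L = D + 37.4·(cos 97.10°, sin 97.10°) = (34.89, 2.397). DL ⟂ LC; with |LC| = 24.3 on the right of DL, C = L + 24.3·(0.9923, 0.1236) = (59.01, 5.401). Then |VC| = |C − V| = 59.25.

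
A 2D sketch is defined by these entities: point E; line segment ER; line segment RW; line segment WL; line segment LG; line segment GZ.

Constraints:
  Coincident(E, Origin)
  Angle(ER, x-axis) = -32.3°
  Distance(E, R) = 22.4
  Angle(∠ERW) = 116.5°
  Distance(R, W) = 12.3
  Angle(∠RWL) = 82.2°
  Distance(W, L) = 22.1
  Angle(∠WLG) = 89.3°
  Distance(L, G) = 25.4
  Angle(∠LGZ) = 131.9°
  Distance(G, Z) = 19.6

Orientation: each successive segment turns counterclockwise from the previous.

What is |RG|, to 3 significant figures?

24.1

E is at the origin; ER runs at -32.3° with length 22.4, so R = (18.9, -12.0). ∠ERW = 116.5° gives RW at 31.2° from the x-axis; with |RW| = 12.3, W = (29.5, -5.60). ∠RWL = 82.2° gives WL at 129° from the x-axis; with |WL| = 22.1, L = (15.5, 11.6). ∠WLG = 89.3° gives LG at -140° from the x-axis; with |LG| = 25.4, G = (-4.00, -4.65). Then |RG| = |G − R| = 24.1.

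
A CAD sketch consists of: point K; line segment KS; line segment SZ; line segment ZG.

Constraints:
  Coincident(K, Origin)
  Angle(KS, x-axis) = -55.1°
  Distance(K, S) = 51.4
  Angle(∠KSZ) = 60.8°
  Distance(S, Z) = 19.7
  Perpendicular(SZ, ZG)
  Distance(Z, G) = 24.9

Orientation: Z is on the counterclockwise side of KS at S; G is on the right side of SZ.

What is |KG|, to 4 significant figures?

69.98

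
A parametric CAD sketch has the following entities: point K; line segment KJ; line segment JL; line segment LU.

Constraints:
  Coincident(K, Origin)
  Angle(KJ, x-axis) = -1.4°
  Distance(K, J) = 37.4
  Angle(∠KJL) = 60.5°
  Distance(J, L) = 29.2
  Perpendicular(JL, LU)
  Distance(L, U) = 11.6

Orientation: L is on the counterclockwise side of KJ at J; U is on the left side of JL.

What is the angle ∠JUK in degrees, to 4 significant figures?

84.43°

K is at the origin; KJ runs at -1.4° with length 37.4, so J = 37.4·(cos -1.4°, sin -1.4°) = (37.39, -0.9138). ∠KJL = 60.5°, so JL runs at -1.4° + (180° − 60.5°) = 118.1° from the x-axis; with |JL| = 29.2, L = J + 29.2·(cos 118.1°, sin 118.1°) = (23.64, 24.84). JL is perpendicular to LU; with |LU| = 11.6 on the left of JL, U = L + 11.6·(-0.8821, -0.4710) = (13.40, 19.38). Then cos ∠JUK = UJ·UK / (|UJ||UK|), giving 84.43°.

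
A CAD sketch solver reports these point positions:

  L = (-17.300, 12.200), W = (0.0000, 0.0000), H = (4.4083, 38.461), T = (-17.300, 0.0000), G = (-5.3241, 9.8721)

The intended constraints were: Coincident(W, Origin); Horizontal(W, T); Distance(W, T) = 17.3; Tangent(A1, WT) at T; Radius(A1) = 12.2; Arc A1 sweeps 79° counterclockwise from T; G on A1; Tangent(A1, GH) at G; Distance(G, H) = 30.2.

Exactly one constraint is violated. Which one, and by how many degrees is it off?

Tangent(A1, GH) at G — off by 7.80°.

W = (0.00, 0.00) ✓; W.y = 0.00, T.y = 0.00 ✓; |WT| = 17.30 ✓; ∠(LT, TW) = 90.00° ✓; |LT| = 12.20 ✓; bearing(L→G) − bearing(L→T) = 79.00° ✓; |LG| = 12.20 ✓; ∠(LG, GH) = 97.80° ✗; |GH| = 30.20 ✓.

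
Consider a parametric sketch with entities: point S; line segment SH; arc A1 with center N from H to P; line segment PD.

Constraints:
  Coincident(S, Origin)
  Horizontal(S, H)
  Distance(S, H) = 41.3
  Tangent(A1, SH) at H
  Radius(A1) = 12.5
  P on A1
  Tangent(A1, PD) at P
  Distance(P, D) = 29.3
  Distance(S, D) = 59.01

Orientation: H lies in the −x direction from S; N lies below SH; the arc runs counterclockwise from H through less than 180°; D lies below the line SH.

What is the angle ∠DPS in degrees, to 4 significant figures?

81.95°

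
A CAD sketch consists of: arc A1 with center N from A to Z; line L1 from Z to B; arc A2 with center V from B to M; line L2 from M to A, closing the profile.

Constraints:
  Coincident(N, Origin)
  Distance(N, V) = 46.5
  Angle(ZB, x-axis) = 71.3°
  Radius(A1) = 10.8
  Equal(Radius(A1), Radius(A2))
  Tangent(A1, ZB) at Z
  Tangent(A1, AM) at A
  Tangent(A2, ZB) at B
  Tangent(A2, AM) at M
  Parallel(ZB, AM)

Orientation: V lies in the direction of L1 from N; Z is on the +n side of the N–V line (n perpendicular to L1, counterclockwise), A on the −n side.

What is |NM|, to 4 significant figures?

47.74

The slot axis is L1's direction at 71.3°, so u = (cos 71.3°, sin 71.3°) = (0.3206, 0.9472) and n = (−sin 71.3°, cos 71.3°) = (-0.9472, 0.3206). N is at the origin and V lies 46.5 along u from N, so V = 46.5·u = (14.91, 44.05). Tangency of A1 to both parallel lines with radius 10.8 puts Z and A at N ± 10.8·n: Z = (-10.23, 3.463), A = (10.23, -3.463). Equal radii place B and M the same way about V: B = V + 10.8·n = (4.679, 47.51), M = V − 10.8·n = (25.14, 40.58). Then |NM| = |M − N| = 47.74.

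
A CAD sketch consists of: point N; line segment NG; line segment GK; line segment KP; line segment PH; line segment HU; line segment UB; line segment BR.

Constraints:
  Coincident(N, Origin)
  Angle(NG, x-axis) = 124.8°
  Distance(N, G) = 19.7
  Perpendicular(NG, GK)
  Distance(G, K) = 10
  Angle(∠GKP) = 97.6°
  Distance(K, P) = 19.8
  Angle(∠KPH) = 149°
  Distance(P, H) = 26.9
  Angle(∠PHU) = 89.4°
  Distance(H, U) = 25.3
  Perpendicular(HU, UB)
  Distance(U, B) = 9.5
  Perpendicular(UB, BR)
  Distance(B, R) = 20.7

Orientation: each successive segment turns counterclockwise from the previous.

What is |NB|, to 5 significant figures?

18.210

∠PHU = 89.4° gives HU at 58.800° from the x-axis; with |HU| = 25.3, U = (25.564, 0.32466). HU is perpendicular to UB, so UB runs at 148.80°; with |UB| = 9.5, B = (17.438, 5.2459). Then |NB| = |B − N| = 18.210.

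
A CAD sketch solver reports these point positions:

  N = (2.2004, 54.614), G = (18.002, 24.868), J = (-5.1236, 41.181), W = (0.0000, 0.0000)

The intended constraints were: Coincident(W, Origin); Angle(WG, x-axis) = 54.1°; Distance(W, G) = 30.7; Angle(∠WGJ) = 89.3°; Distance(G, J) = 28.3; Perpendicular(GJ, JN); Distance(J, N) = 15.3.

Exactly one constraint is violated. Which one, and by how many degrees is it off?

Perpendicular(GJ, JN) — off by 6.60°.

W = (0.00, 0.00) ✓; WG at 54.10° ✓; |WG| = 30.70 ✓; ∠WGJ = 89.30° ✓; |GJ| = 28.30 ✓; ∠(GJ, JN) = 83.40° ✗; |JN| = 15.30 ✓.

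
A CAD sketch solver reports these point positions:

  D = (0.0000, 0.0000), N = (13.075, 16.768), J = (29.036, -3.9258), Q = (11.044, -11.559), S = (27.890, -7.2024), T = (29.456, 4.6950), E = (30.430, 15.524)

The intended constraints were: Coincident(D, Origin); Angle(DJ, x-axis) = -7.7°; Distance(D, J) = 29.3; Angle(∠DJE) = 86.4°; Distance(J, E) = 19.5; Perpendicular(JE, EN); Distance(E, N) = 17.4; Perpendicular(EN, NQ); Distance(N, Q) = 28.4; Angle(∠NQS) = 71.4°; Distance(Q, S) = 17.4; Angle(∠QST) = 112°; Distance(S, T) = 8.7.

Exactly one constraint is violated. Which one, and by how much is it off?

Distance(S, T) = 8.7 — off by 3.30.

D = (0.00, 0.00) ✓; DJ at -7.700° ✓; |DJ| = 29.30 ✓; ∠DJE = 86.40° ✓; |JE| = 19.50 ✓; ∠(JE, EN) = 90.00° ✓; |EN| = 17.40 ✓; ∠(EN, NQ) = 90.00° ✓; |NQ| = 28.40 ✓; ∠NQS = 71.40° ✓; |QS| = 17.40 ✓; ∠QST = 112.0° ✓; |ST| = 12.00 ✗.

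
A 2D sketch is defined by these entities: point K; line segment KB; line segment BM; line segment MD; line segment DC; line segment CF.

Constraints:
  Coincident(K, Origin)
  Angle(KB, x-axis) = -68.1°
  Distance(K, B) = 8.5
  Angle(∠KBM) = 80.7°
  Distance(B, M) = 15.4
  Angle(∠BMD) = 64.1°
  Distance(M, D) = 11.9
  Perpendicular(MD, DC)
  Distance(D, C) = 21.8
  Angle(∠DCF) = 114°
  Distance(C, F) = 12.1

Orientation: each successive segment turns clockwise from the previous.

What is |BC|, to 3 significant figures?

9.48

K is at the origin; KB runs at -68.1° with length 8.5, so B = (3.17, -7.89). ∠KBM = 80.7° gives BM at -167° from the x-axis; with |BM| = 15.4, M = (-11.9, -11.2). ∠BMD = 64.1° gives MD at 76.7° from the x-axis; with |MD| = 11.9, D = (-9.12, 0.335). MD ⟂ DC, so DC runs at -13.3°; with |DC| = 21.8, C = (12.1, -4.68). Then |BC| = |C − B| = 9.48.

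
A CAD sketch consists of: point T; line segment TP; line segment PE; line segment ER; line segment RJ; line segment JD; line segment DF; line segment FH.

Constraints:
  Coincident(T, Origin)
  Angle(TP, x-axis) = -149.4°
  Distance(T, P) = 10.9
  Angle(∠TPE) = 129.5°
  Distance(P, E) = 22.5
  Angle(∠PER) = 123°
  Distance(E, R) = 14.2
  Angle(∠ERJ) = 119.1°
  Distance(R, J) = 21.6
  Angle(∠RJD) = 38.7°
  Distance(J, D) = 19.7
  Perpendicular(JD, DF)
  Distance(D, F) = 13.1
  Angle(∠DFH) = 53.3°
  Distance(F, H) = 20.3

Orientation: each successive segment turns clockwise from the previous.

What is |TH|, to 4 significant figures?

33.34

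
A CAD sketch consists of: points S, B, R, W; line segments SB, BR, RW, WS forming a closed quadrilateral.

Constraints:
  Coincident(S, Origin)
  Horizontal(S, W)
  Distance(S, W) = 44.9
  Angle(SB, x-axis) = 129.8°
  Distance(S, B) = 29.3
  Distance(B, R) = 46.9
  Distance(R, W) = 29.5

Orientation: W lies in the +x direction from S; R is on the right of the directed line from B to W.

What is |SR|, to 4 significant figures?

18.56

Checks: |BR| = 46.90 ✓; |RW| = 29.50 ✓.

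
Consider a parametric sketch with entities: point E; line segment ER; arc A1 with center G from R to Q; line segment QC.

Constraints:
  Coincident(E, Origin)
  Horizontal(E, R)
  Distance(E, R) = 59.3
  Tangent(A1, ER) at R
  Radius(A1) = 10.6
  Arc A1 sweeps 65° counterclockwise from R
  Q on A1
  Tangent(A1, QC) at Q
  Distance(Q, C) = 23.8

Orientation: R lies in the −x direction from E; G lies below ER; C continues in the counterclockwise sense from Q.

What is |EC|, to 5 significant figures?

83.679

E is at the origin; ER is horizontal with |ER| = 59.3 and R on the −x side, so R = (-59.300, 0.0000). A1 meets ER tangentially, so GR is at right angles to ER, so G = R + (0, -10.6) = (-59.300, -10.600). On A1, R sits at bearing 90° from G; a 65° counterclockwise sweep puts Q at bearing 155°, so Q = G + 10.6·(cos 155°, sin 155°) = (-68.907, -6.1202). A1 meets QC tangentially, so GQ is at right angles to QC, so QC runs along (−sin 155°, cos 155°); with |QC| = 23.8, C = (-78.965, -27.690). Then |EC| = |C − E| = 83.679.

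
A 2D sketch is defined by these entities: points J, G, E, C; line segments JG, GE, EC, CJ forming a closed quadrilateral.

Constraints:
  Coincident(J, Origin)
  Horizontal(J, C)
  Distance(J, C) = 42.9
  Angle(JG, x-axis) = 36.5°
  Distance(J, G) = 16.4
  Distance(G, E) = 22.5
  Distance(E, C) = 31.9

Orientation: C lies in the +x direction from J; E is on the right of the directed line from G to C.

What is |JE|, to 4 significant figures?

18.67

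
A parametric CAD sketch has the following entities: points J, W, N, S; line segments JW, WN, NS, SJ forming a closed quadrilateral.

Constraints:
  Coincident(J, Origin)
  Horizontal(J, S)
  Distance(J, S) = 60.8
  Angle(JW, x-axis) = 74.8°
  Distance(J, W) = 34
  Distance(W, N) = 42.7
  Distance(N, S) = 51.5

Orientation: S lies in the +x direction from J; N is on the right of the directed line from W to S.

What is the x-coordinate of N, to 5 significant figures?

10.254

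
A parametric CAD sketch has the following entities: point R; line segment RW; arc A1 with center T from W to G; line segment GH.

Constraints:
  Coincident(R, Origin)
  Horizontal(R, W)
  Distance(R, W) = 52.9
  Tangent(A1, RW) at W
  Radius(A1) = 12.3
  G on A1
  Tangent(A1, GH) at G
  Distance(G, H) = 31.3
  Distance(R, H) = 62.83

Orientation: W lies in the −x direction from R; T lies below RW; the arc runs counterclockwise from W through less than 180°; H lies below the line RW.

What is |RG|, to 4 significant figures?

65.77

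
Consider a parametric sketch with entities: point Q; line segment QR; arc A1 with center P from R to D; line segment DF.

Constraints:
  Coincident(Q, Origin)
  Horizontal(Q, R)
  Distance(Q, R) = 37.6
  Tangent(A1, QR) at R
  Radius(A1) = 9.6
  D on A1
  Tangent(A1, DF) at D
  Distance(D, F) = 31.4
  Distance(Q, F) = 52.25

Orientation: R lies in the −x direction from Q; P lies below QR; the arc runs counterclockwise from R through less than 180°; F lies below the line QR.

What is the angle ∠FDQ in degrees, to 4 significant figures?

78.99°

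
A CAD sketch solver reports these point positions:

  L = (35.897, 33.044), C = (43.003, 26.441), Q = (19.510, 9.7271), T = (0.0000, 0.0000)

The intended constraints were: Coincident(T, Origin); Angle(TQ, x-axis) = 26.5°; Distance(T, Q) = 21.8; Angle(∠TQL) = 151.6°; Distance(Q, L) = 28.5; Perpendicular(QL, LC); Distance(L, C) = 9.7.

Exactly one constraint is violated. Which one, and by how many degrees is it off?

Perpendicular(QL, LC) — off by 7.80°.

T = (0.00, 0.00) ✓; TQ at 26.50° ✓; |TQ| = 21.80 ✓; ∠TQL = 151.6° ✓; |QL| = 28.50 ✓; ∠(QL, LC) = 97.80° ✗; |LC| = 9.700 ✓.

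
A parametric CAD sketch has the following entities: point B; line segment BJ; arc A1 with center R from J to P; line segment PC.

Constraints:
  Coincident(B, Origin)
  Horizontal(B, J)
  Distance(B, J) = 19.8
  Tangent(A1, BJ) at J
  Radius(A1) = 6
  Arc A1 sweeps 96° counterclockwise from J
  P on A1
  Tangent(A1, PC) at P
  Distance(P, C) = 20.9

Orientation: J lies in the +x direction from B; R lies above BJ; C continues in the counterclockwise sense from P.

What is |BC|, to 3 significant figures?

36.2

B is at the origin; BJ is horizontal with |BJ| = 19.8 and J on the +x side, so J = (19.8, 0.00). The tangent condition forces RJ to be normal to BJ, so R = J + (0, 6) = (19.8, 6.00). On A1, J sits at bearing -90° from R; a 96° counterclockwise sweep puts P at bearing 6°, so P = R + 6.0·(cos 6°, sin 6°) = (25.8, 6.63). Tangency of A1 to PC means the radius RP is perpendicular to PC, so PC runs along (−sin 6°, cos 6°); with |PC| = 20.9, C = (23.6, 27.4). Then |BC| = |C − B| = 36.2.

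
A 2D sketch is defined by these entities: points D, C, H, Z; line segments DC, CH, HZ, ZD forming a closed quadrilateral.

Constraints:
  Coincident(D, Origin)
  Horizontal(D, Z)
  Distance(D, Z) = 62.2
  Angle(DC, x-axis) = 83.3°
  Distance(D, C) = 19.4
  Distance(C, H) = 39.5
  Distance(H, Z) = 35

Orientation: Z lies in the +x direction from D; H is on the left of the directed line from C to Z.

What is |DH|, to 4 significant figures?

49.37

D is at the origin; D and Z share the same y with |DZ| = 62.2 and Z in +x, so Z = (62.2, 0). DC runs at 83.3° with |DC| = 19.4, so C = (2.263, 19.27). H is determined by |CH| = 39.5 and |HZ| = 35.0 together: it lies at the intersection of circle(C, 39.5) and circle(Z, 35.0). With |CZ| = 62.96, the foot of the radical line on CZ is 34.14 from C and the perpendicular offset is √(39.5² − 34.14²) = 19.87. Taking the left-of-CZ solution: H = (40.85, 27.73).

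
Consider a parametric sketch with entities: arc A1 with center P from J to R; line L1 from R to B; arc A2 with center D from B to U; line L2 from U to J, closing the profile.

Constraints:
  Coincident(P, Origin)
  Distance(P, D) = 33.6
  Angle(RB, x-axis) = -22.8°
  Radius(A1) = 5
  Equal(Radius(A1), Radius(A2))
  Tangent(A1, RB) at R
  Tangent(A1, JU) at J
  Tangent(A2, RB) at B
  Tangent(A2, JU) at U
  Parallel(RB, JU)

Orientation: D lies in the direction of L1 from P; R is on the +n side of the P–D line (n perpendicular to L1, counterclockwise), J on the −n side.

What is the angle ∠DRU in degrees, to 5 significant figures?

8.1100°

The slot axis is L1's direction at -22.8°, so u = (cos -22.8°, sin -22.8°) = (0.92186, -0.38752) and n = (−sin -22.8°, cos -22.8°) = (0.38752, 0.92186). P is at the origin and D lies 33.6 along u from P, so D = 33.6·u = (30.975, -13.021). Tangency of A1 to both parallel lines with radius 5.0 puts R and J at P ± 5.0·n: R = (1.9376, 4.6093), J = (-1.9376, -4.6093). Equal radii place B and U the same way about D: B = D + 5.0·n = (32.912, -8.4112), U = D − 5.0·n = (29.037, -17.630). Then cos ∠DRU = RD·RU / (|RD||RU|), giving 8.1100°.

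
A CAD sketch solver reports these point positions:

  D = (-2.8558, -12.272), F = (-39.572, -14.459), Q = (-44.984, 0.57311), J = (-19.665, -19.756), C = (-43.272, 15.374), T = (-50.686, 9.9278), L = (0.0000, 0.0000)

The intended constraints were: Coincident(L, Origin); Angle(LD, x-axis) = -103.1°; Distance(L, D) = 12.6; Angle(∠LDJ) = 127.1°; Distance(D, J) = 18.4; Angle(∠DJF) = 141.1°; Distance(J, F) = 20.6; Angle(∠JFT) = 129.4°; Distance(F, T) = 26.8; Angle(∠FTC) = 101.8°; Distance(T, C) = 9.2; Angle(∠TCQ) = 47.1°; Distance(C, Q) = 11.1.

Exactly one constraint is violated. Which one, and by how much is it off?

Distance(C, Q) = 11.1 — off by 3.80.

L = (0.00, 0.00) ✓; LD at -103.1° ✓; |LD| = 12.60 ✓; ∠LDJ = 127.1° ✓; |DJ| = 18.40 ✓; ∠DJF = 141.1° ✓; |JF| = 20.60 ✓; ∠JFT = 129.4° ✓; |FT| = 26.80 ✓; ∠FTC = 101.8° ✓; |TC| = 9.199 ✓; ∠TCQ = 47.10° ✓; |CQ| = 14.90 ✗.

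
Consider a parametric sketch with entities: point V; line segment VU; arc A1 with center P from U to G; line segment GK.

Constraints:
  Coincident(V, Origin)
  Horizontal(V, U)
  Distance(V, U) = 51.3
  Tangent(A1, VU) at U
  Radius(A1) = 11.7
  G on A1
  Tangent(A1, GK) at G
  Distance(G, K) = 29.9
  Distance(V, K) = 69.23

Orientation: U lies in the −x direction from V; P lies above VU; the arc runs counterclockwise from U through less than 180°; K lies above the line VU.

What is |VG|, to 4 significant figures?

44.06

Checks: |PG| = 11.70 ✓; ∠(PG, GK) = 90.00° ✓; |GK| = 29.90 ✓; |VK| = 69.23 ✓.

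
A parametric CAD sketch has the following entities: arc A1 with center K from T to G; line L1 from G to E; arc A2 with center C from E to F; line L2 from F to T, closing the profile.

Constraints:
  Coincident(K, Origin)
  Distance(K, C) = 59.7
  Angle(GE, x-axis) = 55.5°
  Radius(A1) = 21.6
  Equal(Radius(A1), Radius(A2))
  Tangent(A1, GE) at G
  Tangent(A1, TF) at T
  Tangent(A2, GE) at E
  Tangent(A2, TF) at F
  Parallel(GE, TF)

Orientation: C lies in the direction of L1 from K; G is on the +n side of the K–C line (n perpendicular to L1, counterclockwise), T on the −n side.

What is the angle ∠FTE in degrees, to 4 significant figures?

35.89°

Tangency of A1 to both parallel lines with radius 21.6 puts G and T at K ± 21.6·n: G = (-17.80, 12.23), T = (17.80, -12.23). Equal radii place E and F the same way about C: E = C + 21.6·n = (16.01, 61.43), F = C − 21.6·n = (51.62, 36.97). Then cos ∠FTE = TF·TE / (|TF||TE|), giving 35.89°.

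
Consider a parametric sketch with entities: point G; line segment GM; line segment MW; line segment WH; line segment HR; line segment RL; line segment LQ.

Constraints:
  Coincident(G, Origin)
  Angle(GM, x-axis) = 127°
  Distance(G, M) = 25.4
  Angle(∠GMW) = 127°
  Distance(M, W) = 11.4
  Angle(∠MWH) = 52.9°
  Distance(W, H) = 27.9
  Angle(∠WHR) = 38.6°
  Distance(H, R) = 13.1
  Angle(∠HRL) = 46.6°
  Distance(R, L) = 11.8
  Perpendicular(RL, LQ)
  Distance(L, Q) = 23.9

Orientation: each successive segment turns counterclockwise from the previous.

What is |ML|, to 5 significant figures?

17.301

G is at the origin; GM runs at 127.0° with length 25.4, so M = (-15.286, 20.285). ∠GMW = 127.0° gives MW at -180.00° from the x-axis; with |MW| = 11.4, W = (-26.686, 20.285). ∠MWH = 52.9° gives WH at -52.900° from the x-axis; with |WH| = 27.9, H = (-9.8566, -1.9672). ∠WHR = 38.6° gives HR at 88.500° from the x-axis; with |HR| = 13.1, R = (-9.5137, 11.128). ∠HRL = 46.6° gives RL at -138.10° from the x-axis; with |RL| = 11.8, L = (-18.297, 3.2478). Then |ML| = |L − M| = 17.301.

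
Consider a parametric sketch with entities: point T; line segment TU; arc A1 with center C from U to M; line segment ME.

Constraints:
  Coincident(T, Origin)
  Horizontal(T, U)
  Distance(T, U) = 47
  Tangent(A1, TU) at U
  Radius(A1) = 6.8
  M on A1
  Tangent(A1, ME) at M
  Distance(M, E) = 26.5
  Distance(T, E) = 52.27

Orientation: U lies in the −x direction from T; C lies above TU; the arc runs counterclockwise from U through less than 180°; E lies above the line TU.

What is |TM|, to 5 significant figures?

40.774

T is at the origin; TU is horizontal with |TU| = 47.0 and U on the −x side, so U = (-47.000, 0.0000). The tangent condition forces CU to be normal to TU, so C = U + (0, 6.8) = (-47.000, 6.8000). Since CM ⟂ ME (tangency), |CE| = √(6.8² + 26.5²) = 27.359 regardless of where M sits on A1. So E lies on both circle(T, 52.27) and circle(C, 27.359); the above-TU intersection is E = (-40.274, 33.319). M is the foot of the tangent from E: M = (-40.200, 6.8190).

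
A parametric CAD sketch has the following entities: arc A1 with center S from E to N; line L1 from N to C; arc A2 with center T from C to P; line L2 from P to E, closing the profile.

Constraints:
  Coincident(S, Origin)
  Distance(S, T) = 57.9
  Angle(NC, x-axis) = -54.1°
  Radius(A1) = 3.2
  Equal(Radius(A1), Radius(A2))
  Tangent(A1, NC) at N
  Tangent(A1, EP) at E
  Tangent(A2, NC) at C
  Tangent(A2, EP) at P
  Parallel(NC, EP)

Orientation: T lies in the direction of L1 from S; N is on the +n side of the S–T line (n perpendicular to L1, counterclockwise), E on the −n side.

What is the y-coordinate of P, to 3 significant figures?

-48.8

The slot axis is L1's direction at -54.1°, so u = (cos -54.1°, sin -54.1°) = (0.586, -0.810) and n = (−sin -54.1°, cos -54.1°) = (0.810, 0.586). S is at the origin and T lies 57.9 along u from S, so T = 57.9·u = (34.0, -46.9). Tangency of A1 to both parallel lines with radius 3.2 puts N and E at S ± 3.2·n: N = (2.59, 1.88), E = (-2.59, -1.88). Equal radii place C and P the same way about T: C = T + 3.2·n = (36.5, -45.0), P = T − 3.2·n = (31.4, -48.8). So P.y = -48.8.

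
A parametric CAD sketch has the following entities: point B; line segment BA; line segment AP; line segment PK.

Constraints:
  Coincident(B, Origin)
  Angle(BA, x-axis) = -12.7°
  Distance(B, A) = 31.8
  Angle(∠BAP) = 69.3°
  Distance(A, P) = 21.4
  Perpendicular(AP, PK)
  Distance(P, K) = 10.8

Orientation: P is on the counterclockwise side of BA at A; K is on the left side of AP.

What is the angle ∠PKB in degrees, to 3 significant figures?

152°

B is at the origin; BA runs at -12.7° with length 31.8, so A = 31.8·(cos -12.7°, sin -12.7°) = (31.0, -6.99). ∠BAP = 69.3°, so AP runs at -12.7° + (180° − 69.3°) = 98.0° from the x-axis; with |AP| = 21.4, P = A + 21.4·(cos 98.0°, sin 98.0°) = (28.0, 14.2). The perpendicularity gives PK at right angles to AP; with |PK| = 10.8 on the left of AP, K = P + 10.8·(-0.990, -0.139) = (17.3, 12.7). Then cos ∠PKB = KP·KB / (|KP||KB|), giving 152°.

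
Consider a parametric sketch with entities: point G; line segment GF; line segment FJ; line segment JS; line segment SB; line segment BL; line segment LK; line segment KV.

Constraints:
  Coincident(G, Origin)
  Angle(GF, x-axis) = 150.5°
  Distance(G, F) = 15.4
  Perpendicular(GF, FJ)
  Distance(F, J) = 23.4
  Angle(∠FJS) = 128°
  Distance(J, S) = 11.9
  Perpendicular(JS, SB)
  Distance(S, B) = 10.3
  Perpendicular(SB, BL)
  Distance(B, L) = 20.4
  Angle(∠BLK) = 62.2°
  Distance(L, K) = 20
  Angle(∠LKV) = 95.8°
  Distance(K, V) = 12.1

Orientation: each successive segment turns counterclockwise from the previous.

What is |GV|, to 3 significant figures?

33.9

G is at the origin; GF runs at 150.5° with length 15.4, so F = (-13.4, 7.58). The perpendicularity gives FJ at right angles to GF, so FJ runs at -120°; with |FJ| = 23.4, J = (-24.9, -12.8). ∠FJS = 128.0° gives JS at -67.5° from the x-axis; with |JS| = 11.9, S = (-20.4, -23.8). The perpendicularity gives SB at right angles to JS, so SB runs at 22.5°; with |SB| = 10.3, B = (-10.9, -19.8). SB is perpendicular to BL, so BL runs at 112°; with |BL| = 20.4, L = (-18.7, -0.988). ∠BLK = 62.2° gives LK at -130° from the x-axis; with |LK| = 20.0, K = (-31.4, -16.4). ∠LKV = 95.8° gives KV at -45.5° from the x-axis; with |KV| = 12.1, V = (-23.0, -25.0). Then |GV| = |V − G| = 33.9.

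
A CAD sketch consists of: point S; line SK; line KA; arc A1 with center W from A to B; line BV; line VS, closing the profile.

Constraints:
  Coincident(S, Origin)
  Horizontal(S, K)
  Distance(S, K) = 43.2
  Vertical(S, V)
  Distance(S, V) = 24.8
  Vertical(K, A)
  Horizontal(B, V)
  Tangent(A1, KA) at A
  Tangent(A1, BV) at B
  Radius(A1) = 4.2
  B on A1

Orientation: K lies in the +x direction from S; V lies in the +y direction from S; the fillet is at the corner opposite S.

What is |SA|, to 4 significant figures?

47.86

The virtual corner opposite S is at (43.20, 24.80). Tangency of A1 to KA means the radius WA is perpendicular to KA and the tangent condition forces WB to be normal to BV, with radius 4.2, so the center W sits 4.2 in from both sides at W = (39.00, 20.60). That places the tangent points at A = (43.20, 20.60) on KA and B = (39.00, 24.80) on BV. Then |SA| = |A − S| = 47.86.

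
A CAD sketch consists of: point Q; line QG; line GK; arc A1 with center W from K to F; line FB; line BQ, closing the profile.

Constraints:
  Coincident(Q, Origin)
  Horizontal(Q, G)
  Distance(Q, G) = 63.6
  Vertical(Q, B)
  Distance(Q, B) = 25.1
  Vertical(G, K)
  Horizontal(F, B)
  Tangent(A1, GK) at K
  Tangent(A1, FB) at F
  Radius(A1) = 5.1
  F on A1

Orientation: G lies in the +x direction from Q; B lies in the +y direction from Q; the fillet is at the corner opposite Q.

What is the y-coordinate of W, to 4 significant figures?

20.00

Q is at the origin; QG is horizontal with |QG| = 63.6 and G on the +x side, so G = (63.60, 0.000). Q and B share the same x with |QB| = 25.1 and B on the +y side, so B = (0.000, 25.10). The virtual corner opposite Q is at (63.60, 25.10). Tangency of A1 to GK means the radius WK is perpendicular to GK and tangency of A1 to FB means the radius WF is perpendicular to FB, with radius 5.1, so the center W sits 5.1 in from both sides at W = (58.50, 20.00). So W.y = 20.00.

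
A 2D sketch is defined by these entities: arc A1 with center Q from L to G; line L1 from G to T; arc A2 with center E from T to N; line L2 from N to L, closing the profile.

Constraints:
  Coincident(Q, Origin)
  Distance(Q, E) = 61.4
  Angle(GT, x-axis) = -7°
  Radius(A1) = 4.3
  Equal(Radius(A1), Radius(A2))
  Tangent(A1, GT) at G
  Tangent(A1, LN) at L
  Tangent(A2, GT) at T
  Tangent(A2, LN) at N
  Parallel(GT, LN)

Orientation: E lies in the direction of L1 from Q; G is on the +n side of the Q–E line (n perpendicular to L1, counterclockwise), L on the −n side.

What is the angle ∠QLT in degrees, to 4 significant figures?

82.03°

Tangency of A1 to both parallel lines with radius 4.3 puts G and L at Q ± 4.3·n: G = (0.5240, 4.268), L = (-0.5240, -4.268). Equal radii place T and N the same way about E: T = E + 4.3·n = (61.47, -3.215), N = E − 4.3·n = (60.42, -11.75). Then cos ∠QLT = LQ·LT / (|LQ||LT|), giving 82.03°.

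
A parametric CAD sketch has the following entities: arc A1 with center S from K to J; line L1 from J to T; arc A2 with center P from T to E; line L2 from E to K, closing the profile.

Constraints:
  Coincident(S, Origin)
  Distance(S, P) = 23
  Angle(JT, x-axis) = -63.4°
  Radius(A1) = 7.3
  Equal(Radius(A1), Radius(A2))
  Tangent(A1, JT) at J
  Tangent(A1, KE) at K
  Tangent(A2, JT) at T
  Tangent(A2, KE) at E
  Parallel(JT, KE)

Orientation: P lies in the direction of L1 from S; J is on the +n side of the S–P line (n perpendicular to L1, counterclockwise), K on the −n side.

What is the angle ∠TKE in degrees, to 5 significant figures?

32.407°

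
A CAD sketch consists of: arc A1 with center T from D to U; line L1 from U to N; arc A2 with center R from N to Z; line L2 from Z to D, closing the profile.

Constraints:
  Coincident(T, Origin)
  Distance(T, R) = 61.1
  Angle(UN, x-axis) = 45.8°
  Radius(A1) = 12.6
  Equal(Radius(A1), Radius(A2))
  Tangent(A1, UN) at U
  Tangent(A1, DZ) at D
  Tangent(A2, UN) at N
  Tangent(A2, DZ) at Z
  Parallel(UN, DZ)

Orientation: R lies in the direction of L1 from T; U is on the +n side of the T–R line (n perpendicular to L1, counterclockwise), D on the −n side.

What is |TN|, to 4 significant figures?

62.39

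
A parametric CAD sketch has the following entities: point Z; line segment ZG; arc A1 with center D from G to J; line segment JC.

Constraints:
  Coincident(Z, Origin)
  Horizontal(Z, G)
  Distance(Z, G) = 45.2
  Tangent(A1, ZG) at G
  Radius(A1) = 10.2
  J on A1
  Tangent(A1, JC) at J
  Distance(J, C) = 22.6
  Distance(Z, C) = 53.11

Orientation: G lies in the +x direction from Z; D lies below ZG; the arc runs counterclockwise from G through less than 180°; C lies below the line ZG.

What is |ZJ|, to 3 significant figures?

37.4

Checks: Z = (0.00, 0.00) ✓; |DJ| = 10.20 ✓; ∠(DJ, JC) = 90.00° ✓; |JC| = 22.60 ✓; |ZC| = 53.11 ✓.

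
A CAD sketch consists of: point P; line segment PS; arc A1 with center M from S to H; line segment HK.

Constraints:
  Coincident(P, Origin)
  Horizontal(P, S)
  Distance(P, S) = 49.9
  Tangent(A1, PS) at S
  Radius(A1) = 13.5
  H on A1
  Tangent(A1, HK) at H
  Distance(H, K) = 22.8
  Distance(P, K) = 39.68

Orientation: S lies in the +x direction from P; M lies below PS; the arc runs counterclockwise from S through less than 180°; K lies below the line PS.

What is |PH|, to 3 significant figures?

38.5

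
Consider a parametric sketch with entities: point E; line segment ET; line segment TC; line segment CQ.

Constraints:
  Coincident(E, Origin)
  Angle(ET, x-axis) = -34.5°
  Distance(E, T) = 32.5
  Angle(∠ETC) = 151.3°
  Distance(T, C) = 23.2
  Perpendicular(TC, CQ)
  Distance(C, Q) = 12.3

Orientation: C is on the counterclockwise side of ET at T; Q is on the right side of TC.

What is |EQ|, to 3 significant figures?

58.8

E is at the origin; ET runs at -34.5° with length 32.5, so T = 32.5·(cos -34.5°, sin -34.5°) = (26.8, -18.4). ∠ETC = 151.3°, so TC runs at -34.5° + (180° − 151.3°) = -5.80° from the x-axis; with |TC| = 23.2, C = T + 23.2·(cos -5.80°, sin -5.80°) = (49.9, -20.8). TC ⟂ CQ; with |CQ| = 12.3 on the right of TC, Q = C + 12.3·(-0.101, -0.995) = (48.6, -33.0). Then |EQ| = |Q − E| = 58.8.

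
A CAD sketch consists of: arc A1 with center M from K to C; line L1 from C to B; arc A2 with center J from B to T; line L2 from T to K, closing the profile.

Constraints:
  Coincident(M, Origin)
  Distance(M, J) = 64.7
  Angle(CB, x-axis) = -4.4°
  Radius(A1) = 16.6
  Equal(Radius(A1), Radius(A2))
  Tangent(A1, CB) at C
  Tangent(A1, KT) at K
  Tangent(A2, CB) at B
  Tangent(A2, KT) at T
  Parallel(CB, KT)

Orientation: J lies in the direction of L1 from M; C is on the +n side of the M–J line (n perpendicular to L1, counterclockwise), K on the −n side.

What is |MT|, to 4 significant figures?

66.80

The slot axis is L1's direction at -4.4°, so u = (cos -4.4°, sin -4.4°) = (0.9971, -0.07672) and n = (−sin -4.4°, cos -4.4°) = (0.07672, 0.9971). M is at the origin and J lies 64.7 along u from M, so J = 64.7·u = (64.51, -4.964). Tangency of A1 to both parallel lines with radius 16.6 puts C and K at M ± 16.6·n: C = (1.274, 16.55), K = (-1.274, -16.55). Equal radii place B and T the same way about J: B = J + 16.6·n = (65.78, 11.59), T = J − 16.6·n = (63.24, -21.51). Then |MT| = |T − M| = 66.80.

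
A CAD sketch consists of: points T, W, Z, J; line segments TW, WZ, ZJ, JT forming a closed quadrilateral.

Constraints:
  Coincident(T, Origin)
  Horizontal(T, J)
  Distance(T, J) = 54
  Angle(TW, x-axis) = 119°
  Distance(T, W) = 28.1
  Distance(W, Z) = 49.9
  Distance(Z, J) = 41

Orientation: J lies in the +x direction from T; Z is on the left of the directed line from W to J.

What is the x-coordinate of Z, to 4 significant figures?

34.89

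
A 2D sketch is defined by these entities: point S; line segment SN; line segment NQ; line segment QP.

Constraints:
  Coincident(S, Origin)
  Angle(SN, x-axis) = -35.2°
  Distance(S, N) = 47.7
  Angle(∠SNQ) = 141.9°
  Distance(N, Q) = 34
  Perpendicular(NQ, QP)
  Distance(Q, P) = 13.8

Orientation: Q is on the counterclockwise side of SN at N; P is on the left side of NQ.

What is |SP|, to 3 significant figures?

73.2

S is at the origin; SN runs at -35.2° with length 47.7, so N = 47.7·(cos -35.2°, sin -35.2°) = (39.0, -27.5). ∠SNQ = 141.9°, so NQ runs at -35.2° + (180° − 141.9°) = 2.90° from the x-axis; with |NQ| = 34.0, Q = N + 34.0·(cos 2.90°, sin 2.90°) = (72.9, -25.8). The perpendicularity gives QP at right angles to NQ; with |QP| = 13.8 on the left of NQ, P = Q + 13.8·(-0.0506, 0.999) = (72.2, -12.0). Then |SP| = |P − S| = 73.2.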